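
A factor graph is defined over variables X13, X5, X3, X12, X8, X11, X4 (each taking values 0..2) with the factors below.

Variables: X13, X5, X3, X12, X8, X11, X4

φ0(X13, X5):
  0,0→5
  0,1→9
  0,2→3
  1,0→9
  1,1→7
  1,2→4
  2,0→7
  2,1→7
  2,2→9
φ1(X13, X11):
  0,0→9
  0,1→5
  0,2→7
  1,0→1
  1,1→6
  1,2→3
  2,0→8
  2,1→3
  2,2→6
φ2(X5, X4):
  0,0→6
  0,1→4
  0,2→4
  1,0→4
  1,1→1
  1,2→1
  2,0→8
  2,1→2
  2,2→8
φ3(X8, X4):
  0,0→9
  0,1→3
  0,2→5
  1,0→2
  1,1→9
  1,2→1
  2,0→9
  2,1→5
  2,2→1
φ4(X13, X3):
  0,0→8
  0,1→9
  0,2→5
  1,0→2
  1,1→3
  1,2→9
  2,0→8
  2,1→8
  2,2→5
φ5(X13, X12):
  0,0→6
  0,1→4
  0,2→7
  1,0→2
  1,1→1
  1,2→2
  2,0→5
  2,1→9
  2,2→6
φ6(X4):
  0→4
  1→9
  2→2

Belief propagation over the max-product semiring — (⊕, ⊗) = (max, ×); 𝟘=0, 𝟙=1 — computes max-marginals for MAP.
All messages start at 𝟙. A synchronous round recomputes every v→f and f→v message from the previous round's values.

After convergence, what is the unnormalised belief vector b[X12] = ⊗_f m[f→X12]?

init: all messages = 𝟙 over 3 values
r1 m[φ0→X13] = [9, 9, 9]
r1 m[φ0→X5] = [9, 9, 9]
r1 m[φ1→X13] = [9, 6, 8]
r1 m[φ1→X11] = [9, 6, 7]
r1 m[φ2→X5] = [6, 4, 8]
r1 m[φ2→X4] = [8, 4, 8]
r1 m[φ3→X8] = [9, 9, 9]
r1 m[φ3→X4] = [9, 9, 5]
r1 m[φ4→X13] = [9, 9, 8]
r1 m[φ4→X3] = [8, 9, 9]
r1 m[φ5→X13] = [7, 2, 9]
r1 m[φ5→X12] = [6, 9, 7]
r1 m[φ6→X4] = [4, 9, 2]
r1 m[X13→φ0] = [1, 1, 1]
r1 m[X13→φ1] = [1, 1, 1]
r1 m[X13→φ4] = [1, 1, 1]
r1 m[X13→φ5] = [1, 1, 1]
r1 m[X5→φ0] = [1, 1, 1]
r1 m[X5→φ2] = [1, 1, 1]
r1 m[X3→φ4] = [1, 1, 1]
r1 m[X12→φ5] = [1, 1, 1]
r1 m[X8→φ3] = [1, 1, 1]
r1 m[X11→φ1] = [1, 1, 1]
r1 m[X4→φ2] = [1, 1, 1]
r1 m[X4→φ3] = [1, 1, 1]
r1 m[X4→φ6] = [1, 1, 1]
r2 m[φ0→X13] = [9, 9, 9]
r2 m[φ0→X5] = [9, 9, 9]
r2 m[φ1→X13] = [9, 6, 8]
r2 m[φ1→X11] = [9, 6, 7]
r2 m[φ2→X5] = [6, 4, 8]
r2 m[φ2→X4] = [8, 4, 8]
r2 m[φ3→X8] = [9, 9, 9]
r2 m[φ3→X4] = [9, 9, 5]
r2 m[φ4→X13] = [9, 9, 8]
r2 m[φ4→X3] = [8, 9, 9]
r2 m[φ5→X13] = [7, 2, 9]
r2 m[φ5→X12] = [6, 9, 7]
r2 m[φ6→X4] = [4, 9, 2]
r2 m[X13→φ0] = [567, 108, 576]
r2 m[X13→φ1] = [567, 162, 648]
r2 m[X13→φ4] = [567, 108, 648]
r2 m[X13→φ5] = [729, 486, 576]
r2 m[X5→φ0] = [6, 4, 8]
r2 m[X5→φ2] = [9, 9, 9]
r2 m[X3→φ4] = [1, 1, 1]
r2 m[X12→φ5] = [1, 1, 1]
r2 m[X8→φ3] = [1, 1, 1]
r2 m[X11→φ1] = [1, 1, 1]
r2 m[X4→φ2] = [36, 81, 10]
r2 m[X4→φ3] = [32, 36, 16]
r2 m[X4→φ6] = [72, 36, 40]
r3 m[φ0→X13] = [36, 54, 72]
r3 m[φ0→X5] = [4032, 5103, 5184]
r3 m[φ1→X13] = [9, 6, 8]
r3 m[φ1→X11] = [5184, 2835, 3969]
r3 m[φ2→X5] = [324, 144, 288]
r3 m[φ2→X4] = [72, 36, 72]
r3 m[φ3→X8] = [288, 324, 288]
r3 m[φ3→X4] = [9, 9, 5]
r3 m[φ4→X13] = [9, 9, 8]
r3 m[φ4→X3] = [5184, 5184, 3240]
r3 m[φ5→X13] = [7, 2, 9]
r3 m[φ5→X12] = [4374, 5184, 5103]
r3 m[φ6→X4] = [4, 9, 2]
r3 m[X13→φ0] = [567, 108, 576]
r3 m[X13→φ1] = [567, 162, 648]
r3 m[X13→φ4] = [567, 108, 648]
r3 m[X13→φ5] = [729, 486, 576]
r3 m[X5→φ0] = [6, 4, 8]
r3 m[X5→φ2] = [9, 9, 9]
r3 m[X3→φ4] = [1, 1, 1]
r3 m[X12→φ5] = [1, 1, 1]
r3 m[X8→φ3] = [1, 1, 1]
r3 m[X11→φ1] = [1, 1, 1]
r3 m[X4→φ2] = [36, 81, 10]
r3 m[X4→φ3] = [32, 36, 16]
r3 m[X4→φ6] = [72, 36, 40]
r4 m[φ0→X13] = [36, 54, 72]
r4 m[φ0→X5] = [4032, 5103, 5184]
r4 m[φ1→X13] = [9, 6, 8]
r4 m[φ1→X11] = [5184, 2835, 3969]
r4 m[φ2→X5] = [324, 144, 288]
r4 m[φ2→X4] = [72, 36, 72]
r4 m[φ3→X8] = [288, 324, 288]
r4 m[φ3→X4] = [9, 9, 5]
r4 m[φ4→X13] = [9, 9, 8]
r4 m[φ4→X3] = [5184, 5184, 3240]
r4 m[φ5→X13] = [7, 2, 9]
r4 m[φ5→X12] = [4374, 5184, 5103]
r4 m[φ6→X4] = [4, 9, 2]
r4 m[X13→φ0] = [567, 108, 576]
r4 m[X13→φ1] = [2268, 972, 5184]
r4 m[X13→φ4] = [2268, 648, 5184]
r4 m[X13→φ5] = [2916, 2916, 4608]
r4 m[X5→φ0] = [324, 144, 288]
r4 m[X5→φ2] = [4032, 5103, 5184]
r4 m[X3→φ4] = [1, 1, 1]
r4 m[X12→φ5] = [1, 1, 1]
r4 m[X8→φ3] = [1, 1, 1]
r4 m[X11→φ1] = [1, 1, 1]
r4 m[X4→φ2] = [36, 81, 10]
r4 m[X4→φ3] = [288, 324, 144]
r4 m[X4→φ6] = [648, 324, 360]
r5 m[φ0→X13] = [1620, 2916, 2592]
r5 m[φ0→X5] = [4032, 5103, 5184]
r5 m[φ1→X13] = [9, 6, 8]
r5 m[φ1→X11] = [41472, 15552, 31104]
r5 m[φ2→X5] = [324, 144, 288]
r5 m[φ2→X4] = [41472, 16128, 41472]
r5 m[φ3→X8] = [2592, 2916, 2592]
r5 m[φ3→X4] = [9, 9, 5]
r5 m[φ4→X13] = [9, 9, 8]
r5 m[φ4→X3] = [41472, 41472, 25920]
r5 m[φ5→X13] = [7, 2, 9]
r5 m[φ5→X12] = [23040, 41472, 27648]
r5 m[φ6→X4] = [4, 9, 2]
r5 m[X13→φ0] = [567, 108, 576]
r5 m[X13→φ1] = [2268, 972, 5184]
r5 m[X13→φ4] = [2268, 648, 5184]
r5 m[X13→φ5] = [2916, 2916, 4608]
r5 m[X5→φ0] = [324, 144, 288]
r5 m[X5→φ2] = [4032, 5103, 5184]
r5 m[X3→φ4] = [1, 1, 1]
r5 m[X12→φ5] = [1, 1, 1]
r5 m[X8→φ3] = [1, 1, 1]
r5 m[X11→φ1] = [1, 1, 1]
r5 m[X4→φ2] = [36, 81, 10]
r5 m[X4→φ3] = [288, 324, 144]
r5 m[X4→φ6] = [648, 324, 360]
r6 m[φ0→X13] = [1620, 2916, 2592]
r6 m[φ0→X5] = [4032, 5103, 5184]
r6 m[φ1→X13] = [9, 6, 8]
r6 m[φ1→X11] = [41472, 15552, 31104]
r6 m[φ2→X5] = [324, 144, 288]
r6 m[φ2→X4] = [41472, 16128, 41472]
r6 m[φ3→X8] = [2592, 2916, 2592]
r6 m[φ3→X4] = [9, 9, 5]
r6 m[φ4→X13] = [9, 9, 8]
r6 m[φ4→X3] = [41472, 41472, 25920]
r6 m[φ5→X13] = [7, 2, 9]
r6 m[φ5→X12] = [23040, 41472, 27648]
r6 m[φ6→X4] = [4, 9, 2]
r6 m[X13→φ0] = [567, 108, 576]
r6 m[X13→φ1] = [102060, 52488, 186624]
r6 m[X13→φ4] = [102060, 34992, 186624]
r6 m[X13→φ5] = [131220, 157464, 165888]
r6 m[X5→φ0] = [324, 144, 288]
r6 m[X5→φ2] = [4032, 5103, 5184]
r6 m[X3→φ4] = [1, 1, 1]
r6 m[X12→φ5] = [1, 1, 1]
r6 m[X8→φ3] = [1, 1, 1]
r6 m[X11→φ1] = [1, 1, 1]
r6 m[X4→φ2] = [36, 81, 10]
r6 m[X4→φ3] = [165888, 145152, 82944]
r6 m[X4→φ6] = [373248, 145152, 207360]
r7 m[φ0→X13] = [1620, 2916, 2592]
r7 m[φ0→X5] = [4032, 5103, 5184]
r7 m[φ1→X13] = [9, 6, 8]
r7 m[φ1→X11] = [1492992, 559872, 1119744]
r7 m[φ2→X5] = [324, 144, 288]
r7 m[φ2→X4] = [41472, 16128, 41472]
r7 m[φ3→X8] = [1492992, 1306368, 1492992]
r7 m[φ3→X4] = [9, 9, 5]
r7 m[φ4→X13] = [9, 9, 8]
r7 m[φ4→X3] = [1492992, 1492992, 933120]
r7 m[φ5→X13] = [7, 2, 9]
r7 m[φ5→X12] = [829440, 1492992, 995328]
r7 m[φ6→X4] = [4, 9, 2]
r7 m[X13→φ0] = [567, 108, 576]
r7 m[X13→φ1] = [102060, 52488, 186624]
r7 m[X13→φ4] = [102060, 34992, 186624]
r7 m[X13→φ5] = [131220, 157464, 165888]
r7 m[X5→φ0] = [324, 144, 288]
r7 m[X5→φ2] = [4032, 5103, 5184]
r7 m[X3→φ4] = [1, 1, 1]
r7 m[X12→φ5] = [1, 1, 1]
r7 m[X8→φ3] = [1, 1, 1]
r7 m[X11→φ1] = [1, 1, 1]
r7 m[X4→φ2] = [36, 81, 10]
r7 m[X4→φ3] = [165888, 145152, 82944]
r7 m[X4→φ6] = [373248, 145152, 207360]
r8 m[φ0→X13] = [1620, 2916, 2592]
r8 m[φ0→X5] = [4032, 5103, 5184]
r8 m[φ1→X13] = [9, 6, 8]
r8 m[φ1→X11] = [1492992, 559872, 1119744]
r8 m[φ2→X5] = [324, 144, 288]
r8 m[φ2→X4] = [41472, 16128, 41472]
r8 m[φ3→X8] = [1492992, 1306368, 1492992]
r8 m[φ3→X4] = [9, 9, 5]
r8 m[φ4→X13] = [9, 9, 8]
r8 m[φ4→X3] = [1492992, 1492992, 933120]
r8 m[φ5→X13] = [7, 2, 9]
r8 m[φ5→X12] = [829440, 1492992, 995328]
r8 m[φ6→X4] = [4, 9, 2]
r8 m[X13→φ0] = [567, 108, 576]
r8 m[X13→φ1] = [102060, 52488, 186624]
r8 m[X13→φ4] = [102060, 34992, 186624]
r8 m[X13→φ5] = [131220, 157464, 165888]
r8 m[X5→φ0] = [324, 144, 288]
r8 m[X5→φ2] = [4032, 5103, 5184]
r8 m[X3→φ4] = [1, 1, 1]
r8 m[X12→φ5] = [1, 1, 1]
r8 m[X8→φ3] = [1, 1, 1]
r8 m[X11→φ1] = [1, 1, 1]
r8 m[X4→φ2] = [36, 81, 10]
r8 m[X4→φ3] = [165888, 145152, 82944]
r8 m[X4→φ6] = [373248, 145152, 207360]
fixed point reached at round 8
b[X12] = ⊗ incoming = [829440, 1492992, 995328]

b[X12] = [829440, 1492992, 995328]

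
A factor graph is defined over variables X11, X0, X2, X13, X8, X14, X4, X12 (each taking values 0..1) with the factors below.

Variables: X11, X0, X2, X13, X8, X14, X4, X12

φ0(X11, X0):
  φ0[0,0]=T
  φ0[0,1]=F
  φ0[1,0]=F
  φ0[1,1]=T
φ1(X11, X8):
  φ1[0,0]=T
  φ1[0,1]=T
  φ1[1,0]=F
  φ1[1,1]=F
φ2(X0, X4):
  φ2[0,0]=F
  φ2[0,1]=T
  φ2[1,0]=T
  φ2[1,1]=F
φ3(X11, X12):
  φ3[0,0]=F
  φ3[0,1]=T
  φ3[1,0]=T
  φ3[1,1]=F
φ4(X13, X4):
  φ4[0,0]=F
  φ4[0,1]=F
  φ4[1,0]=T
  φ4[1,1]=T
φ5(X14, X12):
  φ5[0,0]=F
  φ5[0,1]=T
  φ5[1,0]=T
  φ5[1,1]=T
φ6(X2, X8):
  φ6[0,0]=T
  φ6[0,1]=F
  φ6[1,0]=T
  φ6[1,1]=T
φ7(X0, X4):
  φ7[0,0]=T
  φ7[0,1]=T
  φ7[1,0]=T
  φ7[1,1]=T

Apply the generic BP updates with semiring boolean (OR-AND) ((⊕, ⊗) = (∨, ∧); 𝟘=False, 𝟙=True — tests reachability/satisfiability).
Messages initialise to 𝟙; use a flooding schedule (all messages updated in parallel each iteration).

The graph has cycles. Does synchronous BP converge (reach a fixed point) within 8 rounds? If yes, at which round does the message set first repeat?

init: all messages = 𝟙 over 2 values
r1 m[φ0→X11] = [T, T]
r1 m[φ0→X0] = [T, T]
r1 m[φ1→X11] = [T, F]
r1 m[φ1→X8] = [T, T]
r1 m[φ2→X0] = [T, T]
r1 m[φ2→X4] = [T, T]
r1 m[φ3→X11] = [T, T]
r1 m[φ3→X12] = [T, T]
r1 m[φ4→X13] = [F, T]
r1 m[φ4→X4] = [T, T]
r1 m[φ5→X14] = [T, T]
r1 m[φ5→X12] = [T, T]
r1 m[φ6→X2] = [T, T]
r1 m[φ6→X8] = [T, T]
r1 m[φ7→X0] = [T, T]
r1 m[φ7→X4] = [T, T]
r1 m[X11→φ0] = [T, T]
r1 m[X11→φ1] = [T, T]
r1 m[X11→φ3] = [T, T]
r1 m[X0→φ0] = [T, T]
r1 m[X0→φ2] = [T, T]
r1 m[X0→φ7] = [T, T]
r1 m[X2→φ6] = [T, T]
r1 m[X13→φ4] = [T, T]
r1 m[X8→φ1] = [T, T]
r1 m[X8→φ6] = [T, T]
r1 m[X14→φ5] = [T, T]
r1 m[X4→φ2] = [T, T]
r1 m[X4→φ4] = [T, T]
r1 m[X4→φ7] = [T, T]
r1 m[X12→φ3] = [T, T]
r1 m[X12→φ5] = [T, T]
r2 m[φ0→X11] = [T, T]
r2 m[φ0→X0] = [T, T]
r2 m[φ1→X11] = [T, F]
r2 m[φ1→X8] = [T, T]
r2 m[φ2→X0] = [T, T]
r2 m[φ2→X4] = [T, T]
r2 m[φ3→X11] = [T, T]
r2 m[φ3→X12] = [T, T]
r2 m[φ4→X13] = [F, T]
r2 m[φ4→X4] = [T, T]
r2 m[φ5→X14] = [T, T]
r2 m[φ5→X12] = [T, T]
r2 m[φ6→X2] = [T, T]
r2 m[φ6→X8] = [T, T]
r2 m[φ7→X0] = [T, T]
r2 m[φ7→X4] = [T, T]
r2 m[X11→φ0] = [T, F]
r2 m[X11→φ1] = [T, T]
r2 m[X11→φ3] = [T, F]
r2 m[X0→φ0] = [T, T]
r2 m[X0→φ2] = [T, T]
r2 m[X0→φ7] = [T, T]
r2 m[X2→φ6] = [T, T]
r2 m[X13→φ4] = [T, T]
r2 m[X8→φ1] = [T, T]
r2 m[X8→φ6] = [T, T]
r2 m[X14→φ5] = [T, T]
r2 m[X4→φ2] = [T, T]
r2 m[X4→φ4] = [T, T]
r2 m[X4→φ7] = [T, T]
r2 m[X12→φ3] = [T, T]
r2 m[X12→φ5] = [T, T]
r3 m[φ0→X11] = [T, T]
r3 m[φ0→X0] = [T, F]
r3 m[φ1→X11] = [T, F]
r3 m[φ1→X8] = [T, T]
r3 m[φ2→X0] = [T, T]
r3 m[φ2→X4] = [T, T]
r3 m[φ3→X11] = [T, T]
r3 m[φ3→X12] = [F, T]
r3 m[φ4→X13] = [F, T]
r3 m[φ4→X4] = [T, T]
r3 m[φ5→X14] = [T, T]
r3 m[φ5→X12] = [T, T]
r3 m[φ6→X2] = [T, T]
r3 m[φ6→X8] = [T, T]
r3 m[φ7→X0] = [T, T]
r3 m[φ7→X4] = [T, T]
r3 m[X11→φ0] = [T, F]
r3 m[X11→φ1] = [T, T]
r3 m[X11→φ3] = [T, F]
r3 m[X0→φ0] = [T, T]
r3 m[X0→φ2] = [T, T]
r3 m[X0→φ7] = [T, T]
r3 m[X2→φ6] = [T, T]
r3 m[X13→φ4] = [T, T]
r3 m[X8→φ1] = [T, T]
r3 m[X8→φ6] = [T, T]
r3 m[X14→φ5] = [T, T]
r3 m[X4→φ2] = [T, T]
r3 m[X4→φ4] = [T, T]
r3 m[X4→φ7] = [T, T]
r3 m[X12→φ3] = [T, T]
r3 m[X12→φ5] = [T, T]
r4 m[φ0→X11] = [T, T]
r4 m[φ0→X0] = [T, F]
r4 m[φ1→X11] = [T, F]
r4 m[φ1→X8] = [T, T]
r4 m[φ2→X0] = [T, T]
r4 m[φ2→X4] = [T, T]
r4 m[φ3→X11] = [T, T]
r4 m[φ3→X12] = [F, T]
r4 m[φ4→X13] = [F, T]
r4 m[φ4→X4] = [T, T]
r4 m[φ5→X14] = [T, T]
r4 m[φ5→X12] = [T, T]
r4 m[φ6→X2] = [T, T]
r4 m[φ6→X8] = [T, T]
r4 m[φ7→X0] = [T, T]
r4 m[φ7→X4] = [T, T]
r4 m[X11→φ0] = [T, F]
r4 m[X11→φ1] = [T, T]
r4 m[X11→φ3] = [T, F]
r4 m[X0→φ0] = [T, T]
r4 m[X0→φ2] = [T, F]
r4 m[X0→φ7] = [T, F]
r4 m[X2→φ6] = [T, T]
r4 m[X13→φ4] = [T, T]
r4 m[X8→φ1] = [T, T]
r4 m[X8→φ6] = [T, T]
r4 m[X14→φ5] = [T, T]
r4 m[X4→φ2] = [T, T]
r4 m[X4→φ4] = [T, T]
r4 m[X4→φ7] = [T, T]
r4 m[X12→φ3] = [T, T]
r4 m[X12→φ5] = [F, T]
r5 m[φ0→X11] = [T, T]
r5 m[φ0→X0] = [T, F]
r5 m[φ1→X11] = [T, F]
r5 m[φ1→X8] = [T, T]
r5 m[φ2→X0] = [T, T]
r5 m[φ2→X4] = [F, T]
r5 m[φ3→X11] = [T, T]
r5 m[φ3→X12] = [F, T]
r5 m[φ4→X13] = [F, T]
r5 m[φ4→X4] = [T, T]
r5 m[φ5→X14] = [T, T]
r5 m[φ5→X12] = [T, T]
r5 m[φ6→X2] = [T, T]
r5 m[φ6→X8] = [T, T]
r5 m[φ7→X0] = [T, T]
r5 m[φ7→X4] = [T, T]
r5 m[X11→φ0] = [T, F]
r5 m[X11→φ1] = [T, T]
r5 m[X11→φ3] = [T, F]
r5 m[X0→φ0] = [T, T]
r5 m[X0→φ2] = [T, F]
r5 m[X0→φ7] = [T, F]
r5 m[X2→φ6] = [T, T]
r5 m[X13→φ4] = [T, T]
r5 m[X8→φ1] = [T, T]
r5 m[X8→φ6] = [T, T]
r5 m[X14→φ5] = [T, T]
r5 m[X4→φ2] = [T, T]
r5 m[X4→φ4] = [T, T]
r5 m[X4→φ7] = [T, T]
r5 m[X12→φ3] = [T, T]
r5 m[X12→φ5] = [F, T]
r6 m[φ0→X11] = [T, T]
r6 m[φ0→X0] = [T, F]
r6 m[φ1→X11] = [T, F]
r6 m[φ1→X8] = [T, T]
r6 m[φ2→X0] = [T, T]
r6 m[φ2→X4] = [F, T]
r6 m[φ3→X11] = [T, T]
r6 m[φ3→X12] = [F, T]
r6 m[φ4→X13] = [F, T]
r6 m[φ4→X4] = [T, T]
r6 m[φ5→X14] = [T, T]
r6 m[φ5→X12] = [T, T]
r6 m[φ6→X2] = [T, T]
r6 m[φ6→X8] = [T, T]
r6 m[φ7→X0] = [T, T]
r6 m[φ7→X4] = [T, T]
r6 m[X11→φ0] = [T, F]
r6 m[X11→φ1] = [T, T]
r6 m[X11→φ3] = [T, F]
r6 m[X0→φ0] = [T, T]
r6 m[X0→φ2] = [T, F]
r6 m[X0→φ7] = [T, F]
r6 m[X2→φ6] = [T, T]
r6 m[X13→φ4] = [T, T]
r6 m[X8→φ1] = [T, T]
r6 m[X8→φ6] = [T, T]
r6 m[X14→φ5] = [T, T]
r6 m[X4→φ2] = [T, T]
r6 m[X4→φ4] = [F, T]
r6 m[X4→φ7] = [F, T]
r6 m[X12→φ3] = [T, T]
r6 m[X12→φ5] = [F, T]
r7 m[φ0→X11] = [T, T]
r7 m[φ0→X0] = [T, F]
r7 m[φ1→X11] = [T, F]
r7 m[φ1→X8] = [T, T]
r7 m[φ2→X0] = [T, T]
r7 m[φ2→X4] = [F, T]
r7 m[φ3→X11] = [T, T]
r7 m[φ3→X12] = [F, T]
r7 m[φ4→X13] = [F, T]
r7 m[φ4→X4] = [T, T]
r7 m[φ5→X14] = [T, T]
r7 m[φ5→X12] = [T, T]
r7 m[φ6→X2] = [T, T]
r7 m[φ6→X8] = [T, T]
r7 m[φ7→X0] = [T, T]
r7 m[φ7→X4] = [T, T]
r7 m[X11→φ0] = [T, F]
r7 m[X11→φ1] = [T, T]
r7 m[X11→φ3] = [T, F]
r7 m[X0→φ0] = [T, T]
r7 m[X0→φ2] = [T, F]
r7 m[X0→φ7] = [T, F]
r7 m[X2→φ6] = [T, T]
r7 m[X13→φ4] = [T, T]
r7 m[X8→φ1] = [T, T]
r7 m[X8→φ6] = [T, T]
r7 m[X14→φ5] = [T, T]
r7 m[X4→φ2] = [T, T]
r7 m[X4→φ4] = [F, T]
r7 m[X4→φ7] = [F, T]
r7 m[X12→φ3] = [T, T]
r7 m[X12→φ5] = [F, T]
fixed point reached at round 7
messages reach a fixed point at round 7

CONVERGED at round 7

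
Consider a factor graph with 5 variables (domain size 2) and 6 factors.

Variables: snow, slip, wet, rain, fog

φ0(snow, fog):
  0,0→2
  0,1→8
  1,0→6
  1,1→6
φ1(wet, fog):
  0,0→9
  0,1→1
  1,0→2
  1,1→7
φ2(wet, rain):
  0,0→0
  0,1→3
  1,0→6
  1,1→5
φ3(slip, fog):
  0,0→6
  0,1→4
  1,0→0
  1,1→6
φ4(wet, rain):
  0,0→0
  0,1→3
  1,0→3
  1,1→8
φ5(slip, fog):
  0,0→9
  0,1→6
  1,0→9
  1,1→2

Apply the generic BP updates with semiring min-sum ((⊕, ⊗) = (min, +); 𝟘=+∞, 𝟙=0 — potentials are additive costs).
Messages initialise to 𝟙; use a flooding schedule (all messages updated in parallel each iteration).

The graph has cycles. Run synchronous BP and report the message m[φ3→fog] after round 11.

message @ round 11 = [34, 40]

init: all messages = 𝟙 over 2 values
r1 m[φ0→snow] = [2, 6]
r1 m[φ0→fog] = [2, 6]
r1 m[φ1→wet] = [1, 2]
r1 m[φ1→fog] = [2, 1]
r1 m[φ2→wet] = [0, 5]
r1 m[φ2→rain] = [0, 3]
r1 m[φ3→slip] = [4, 0]
r1 m[φ3→fog] = [0, 4]
r1 m[φ4→wet] = [0, 3]
r1 m[φ4→rain] = [0, 3]
r1 m[φ5→slip] = [6, 2]
r1 m[φ5→fog] = [9, 2]
r1 m[snow→φ0] = [0, 0]
r1 m[slip→φ3] = [0, 0]
r1 m[slip→φ5] = [0, 0]
r1 m[wet→φ1] = [0, 0]
r1 m[wet→φ2] = [0, 0]
r1 m[wet→φ4] = [0, 0]
r1 m[rain→φ2] = [0, 0]
r1 m[rain→φ4] = [0, 0]
r1 m[fog→φ0] = [0, 0]
r1 m[fog→φ1] = [0, 0]
r1 m[fog→φ3] = [0, 0]
r1 m[fog→φ5] = [0, 0]
r2 m[φ0→snow] = [2, 6]
r2 m[φ0→fog] = [2, 6]
r2 m[φ1→wet] = [1, 2]
r2 m[φ1→fog] = [2, 1]
r2 m[φ2→wet] = [0, 5]
r2 m[φ2→rain] = [0, 3]
r2 m[φ3→slip] = [4, 0]
r2 m[φ3→fog] = [0, 4]
r2 m[φ4→wet] = [0, 3]
r2 m[φ4→rain] = [0, 3]
r2 m[φ5→slip] = [6, 2]
r2 m[φ5→fog] = [9, 2]
r2 m[snow→φ0] = [0, 0]
r2 m[slip→φ3] = [6, 2]
r2 m[slip→φ5] = [4, 0]
r2 m[wet→φ1] = [0, 8]
r2 m[wet→φ2] = [1, 5]
r2 m[wet→φ4] = [1, 7]
r2 m[rain→φ2] = [0, 3]
r2 m[rain→φ4] = [0, 3]
r2 m[fog→φ0] = [11, 7]
r2 m[fog→φ1] = [11, 12]
r2 m[fog→φ3] = [13, 9]
r2 m[fog→φ5] = [4, 11]
r3 m[φ0→snow] = [13, 13]
r3 m[φ0→fog] = [2, 6]
r3 m[φ1→wet] = [13, 13]
r3 m[φ1→fog] = [9, 1]
r3 m[φ2→wet] = [0, 6]
r3 m[φ2→rain] = [1, 4]
r3 m[φ3→slip] = [13, 13]
r3 m[φ3→fog] = [2, 8]
r3 m[φ4→wet] = [0, 3]
r3 m[φ4→rain] = [1, 4]
r3 m[φ5→slip] = [13, 13]
r3 m[φ5→fog] = [9, 2]
r3 m[snow→φ0] = [0, 0]
r3 m[slip→φ3] = [6, 2]
r3 m[slip→φ5] = [4, 0]
r3 m[wet→φ1] = [0, 8]
r3 m[wet→φ2] = [1, 5]
r3 m[wet→φ4] = [1, 7]
r3 m[rain→φ2] = [0, 3]
r3 m[rain→φ4] = [0, 3]
r3 m[fog→φ0] = [11, 7]
r3 m[fog→φ1] = [11, 12]
r3 m[fog→φ3] = [13, 9]
r3 m[fog→φ5] = [4, 11]
r4 m[φ0→snow] = [13, 13]
r4 m[φ0→fog] = [2, 6]
r4 m[φ1→wet] = [13, 13]
r4 m[φ1→fog] = [9, 1]
r4 m[φ2→wet] = [0, 6]
r4 m[φ2→rain] = [1, 4]
r4 m[φ3→slip] = [13, 13]
r4 m[φ3→fog] = [2, 8]
r4 m[φ4→wet] = [0, 3]
r4 m[φ4→rain] = [1, 4]
r4 m[φ5→slip] = [13, 13]
r4 m[φ5→fog] = [9, 2]
r4 m[snow→φ0] = [0, 0]
r4 m[slip→φ3] = [13, 13]
r4 m[slip→φ5] = [13, 13]
r4 m[wet→φ1] = [0, 9]
r4 m[wet→φ2] = [13, 16]
r4 m[wet→φ4] = [13, 19]
r4 m[rain→φ2] = [1, 4]
r4 m[rain→φ4] = [1, 4]
r4 m[fog→φ0] = [20, 11]
r4 m[fog→φ1] = [13, 16]
r4 m[fog→φ3] = [20, 9]
r4 m[fog→φ5] = [13, 15]
r5 m[φ0→snow] = [19, 17]
r5 m[φ0→fog] = [2, 6]
r5 m[φ1→wet] = [17, 15]
r5 m[φ1→fog] = [9, 1]
r5 m[φ2→wet] = [1, 7]
r5 m[φ2→rain] = [13, 16]
r5 m[φ3→slip] = [13, 15]
r5 m[φ3→fog] = [13, 17]
r5 m[φ4→wet] = [1, 4]
r5 m[φ4→rain] = [13, 16]
r5 m[φ5→slip] = [21, 17]
r5 m[φ5→fog] = [22, 15]
r5 m[snow→φ0] = [0, 0]
r5 m[slip→φ3] = [13, 13]
r5 m[slip→φ5] = [13, 13]
r5 m[wet→φ1] = [0, 9]
r5 m[wet→φ2] = [13, 16]
r5 m[wet→φ4] = [13, 19]
r5 m[rain→φ2] = [1, 4]
r5 m[rain→φ4] = [1, 4]
r5 m[fog→φ0] = [20, 11]
r5 m[fog→φ1] = [13, 16]
r5 m[fog→φ3] = [20, 9]
r5 m[fog→φ5] = [13, 15]
r6 m[φ0→snow] = [19, 17]
r6 m[φ0→fog] = [2, 6]
r6 m[φ1→wet] = [17, 15]
r6 m[φ1→fog] = [9, 1]
r6 m[φ2→wet] = [1, 7]
r6 m[φ2→rain] = [13, 16]
r6 m[φ3→slip] = [13, 15]
r6 m[φ3→fog] = [13, 17]
r6 m[φ4→wet] = [1, 4]
r6 m[φ4→rain] = [13, 16]
r6 m[φ5→slip] = [21, 17]
r6 m[φ5→fog] = [22, 15]
r6 m[snow→φ0] = [0, 0]
r6 m[slip→φ3] = [21, 17]
r6 m[slip→φ5] = [13, 15]
r6 m[wet→φ1] = [2, 11]
r6 m[wet→φ2] = [18, 19]
r6 m[wet→φ4] = [18, 22]
r6 m[rain→φ2] = [13, 16]
r6 m[rain→φ4] = [13, 16]
r6 m[fog→φ0] = [44, 33]
r6 m[fog→φ1] = [37, 38]
r6 m[fog→φ3] = [33, 22]
r6 m[fog→φ5] = [24, 24]
r7 m[φ0→snow] = [41, 39]
r7 m[φ0→fog] = [2, 6]
r7 m[φ1→wet] = [39, 39]
r7 m[φ1→fog] = [11, 3]
r7 m[φ2→wet] = [13, 19]
r7 m[φ2→rain] = [18, 21]
r7 m[φ3→slip] = [26, 28]
r7 m[φ3→fog] = [17, 23]
r7 m[φ4→wet] = [13, 16]
r7 m[φ4→rain] = [18, 21]
r7 m[φ5→slip] = [30, 26]
r7 m[φ5→fog] = [22, 17]
r7 m[snow→φ0] = [0, 0]
r7 m[slip→φ3] = [21, 17]
r7 m[slip→φ5] = [13, 15]
r7 m[wet→φ1] = [2, 11]
r7 m[wet→φ2] = [18, 19]
r7 m[wet→φ4] = [18, 22]
r7 m[rain→φ2] = [13, 16]
r7 m[rain→φ4] = [13, 16]
r7 m[fog→φ0] = [44, 33]
r7 m[fog→φ1] = [37, 38]
r7 m[fog→φ3] = [33, 22]
r7 m[fog→φ5] = [24, 24]
r8 m[φ0→snow] = [41, 39]
r8 m[φ0→fog] = [2, 6]
r8 m[φ1→wet] = [39, 39]
r8 m[φ1→fog] = [11, 3]
r8 m[φ2→wet] = [13, 19]
r8 m[φ2→rain] = [18, 21]
r8 m[φ3→slip] = [26, 28]
r8 m[φ3→fog] = [17, 23]
r8 m[φ4→wet] = [13, 16]
r8 m[φ4→rain] = [18, 21]
r8 m[φ5→slip] = [30, 26]
r8 m[φ5→fog] = [22, 17]
r8 m[snow→φ0] = [0, 0]
r8 m[slip→φ3] = [30, 26]
r8 m[slip→φ5] = [26, 28]
r8 m[wet→φ1] = [26, 35]
r8 m[wet→φ2] = [52, 55]
r8 m[wet→φ4] = [52, 58]
r8 m[rain→φ2] = [18, 21]
r8 m[rain→φ4] = [18, 21]
r8 m[fog→φ0] = [50, 43]
r8 m[fog→φ1] = [41, 46]
r8 m[fog→φ3] = [35, 26]
r8 m[fog→φ5] = [30, 32]
r9 m[φ0→snow] = [51, 49]
r9 m[φ0→fog] = [2, 6]
r9 m[φ1→wet] = [47, 43]
r9 m[φ1→fog] = [35, 27]
r9 m[φ2→wet] = [18, 24]
r9 m[φ2→rain] = [52, 55]
r9 m[φ3→slip] = [30, 32]
r9 m[φ3→fog] = [26, 32]
r9 m[φ4→wet] = [18, 21]
r9 m[φ4→rain] = [52, 55]
r9 m[φ5→slip] = [38, 34]
r9 m[φ5→fog] = [35, 30]
r9 m[snow→φ0] = [0, 0]
r9 m[slip→φ3] = [30, 26]
r9 m[slip→φ5] = [26, 28]
r9 m[wet→φ1] = [26, 35]
r9 m[wet→φ2] = [52, 55]
r9 m[wet→φ4] = [52, 58]
r9 m[rain→φ2] = [18, 21]
r9 m[rain→φ4] = [18, 21]
r9 m[fog→φ0] = [50, 43]
r9 m[fog→φ1] = [41, 46]
r9 m[fog→φ3] = [35, 26]
r9 m[fog→φ5] = [30, 32]
r10 m[φ0→snow] = [51, 49]
r10 m[φ0→fog] = [2, 6]
r10 m[φ1→wet] = [47, 43]
r10 m[φ1→fog] = [35, 27]
r10 m[φ2→wet] = [18, 24]
r10 m[φ2→rain] = [52, 55]
r10 m[φ3→slip] = [30, 32]
r10 m[φ3→fog] = [26, 32]
r10 m[φ4→wet] = [18, 21]
r10 m[φ4→rain] = [52, 55]
r10 m[φ5→slip] = [38, 34]
r10 m[φ5→fog] = [35, 30]
r10 m[snow→φ0] = [0, 0]
r10 m[slip→φ3] = [38, 34]
r10 m[slip→φ5] = [30, 32]
r10 m[wet→φ1] = [36, 45]
r10 m[wet→φ2] = [65, 64]
r10 m[wet→φ4] = [65, 67]
r10 m[rain→φ2] = [52, 55]
r10 m[rain→φ4] = [52, 55]
r10 m[fog→φ0] = [96, 89]
r10 m[fog→φ1] = [63, 68]
r10 m[fog→φ3] = [72, 63]
r10 m[fog→φ5] = [63, 65]
r11 m[φ0→snow] = [97, 95]
r11 m[φ0→fog] = [2, 6]
r11 m[φ1→wet] = [69, 65]
r11 m[φ1→fog] = [45, 37]
r11 m[φ2→wet] = [52, 58]
r11 m[φ2→rain] = [65, 68]
r11 m[φ3→slip] = [67, 69]
r11 m[φ3→fog] = [34, 40]
r11 m[φ4→wet] = [52, 55]
r11 m[φ4→rain] = [65, 68]
r11 m[φ5→slip] = [71, 67]
r11 m[φ5→fog] = [39, 34]
r11 m[snow→φ0] = [0, 0]
r11 m[slip→φ3] = [38, 34]
r11 m[slip→φ5] = [30, 32]
r11 m[wet→φ1] = [36, 45]
r11 m[wet→φ2] = [65, 64]
r11 m[wet→φ4] = [65, 67]
r11 m[rain→φ2] = [52, 55]
r11 m[rain→φ4] = [52, 55]
r11 m[fog→φ0] = [96, 89]
r11 m[fog→φ1] = [63, 68]
r11 m[fog→φ3] = [72, 63]
r11 m[fog→φ5] = [63, 65]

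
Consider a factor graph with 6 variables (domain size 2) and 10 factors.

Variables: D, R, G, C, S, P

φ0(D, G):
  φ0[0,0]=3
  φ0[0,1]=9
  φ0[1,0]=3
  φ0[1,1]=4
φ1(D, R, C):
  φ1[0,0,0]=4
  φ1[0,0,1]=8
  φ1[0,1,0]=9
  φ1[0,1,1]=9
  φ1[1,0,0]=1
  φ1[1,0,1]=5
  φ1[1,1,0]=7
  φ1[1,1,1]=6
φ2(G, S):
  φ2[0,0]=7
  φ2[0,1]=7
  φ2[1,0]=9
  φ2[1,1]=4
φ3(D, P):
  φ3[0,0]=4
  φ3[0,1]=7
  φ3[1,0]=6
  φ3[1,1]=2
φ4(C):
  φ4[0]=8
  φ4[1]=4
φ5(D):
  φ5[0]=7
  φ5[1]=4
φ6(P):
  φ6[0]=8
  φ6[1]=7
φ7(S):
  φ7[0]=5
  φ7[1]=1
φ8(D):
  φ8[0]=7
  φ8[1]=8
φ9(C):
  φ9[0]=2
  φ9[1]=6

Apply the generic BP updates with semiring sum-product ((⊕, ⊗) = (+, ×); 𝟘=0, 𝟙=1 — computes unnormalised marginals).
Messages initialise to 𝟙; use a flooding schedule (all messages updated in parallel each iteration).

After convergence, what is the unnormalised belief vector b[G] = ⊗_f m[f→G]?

init: all messages = 𝟙 over 2 values
r1 m[φ0→D] = [12, 7]
r1 m[φ0→G] = [6, 13]
r1 m[φ1→D] = [30, 19]
r1 m[φ1→R] = [18, 31]
r1 m[φ1→C] = [21, 28]
r1 m[φ2→G] = [14, 13]
r1 m[φ2→S] = [16, 11]
r1 m[φ3→D] = [11, 8]
r1 m[φ3→P] = [10, 9]
r1 m[φ4→C] = [8, 4]
r1 m[φ5→D] = [7, 4]
r1 m[φ6→P] = [8, 7]
r1 m[φ7→S] = [5, 1]
r1 m[φ8→D] = [7, 8]
r1 m[φ9→C] = [2, 6]
r1 m[D→φ0] = [1, 1]
r1 m[D→φ1] = [1, 1]
r1 m[D→φ3] = [1, 1]
r1 m[D→φ5] = [1, 1]
r1 m[D→φ8] = [1, 1]
r1 m[R→φ1] = [1, 1]
r1 m[G→φ0] = [1, 1]
r1 m[G→φ2] = [1, 1]
r1 m[C→φ1] = [1, 1]
r1 m[C→φ4] = [1, 1]
r1 m[C→φ9] = [1, 1]
r1 m[S→φ2] = [1, 1]
r1 m[S→φ7] = [1, 1]
r1 m[P→φ3] = [1, 1]
r1 m[P→φ6] = [1, 1]
r2 m[φ0→D] = [12, 7]
r2 m[φ0→G] = [6, 13]
r2 m[φ1→D] = [30, 19]
r2 m[φ1→R] = [18, 31]
r2 m[φ1→C] = [21, 28]
r2 m[φ2→G] = [14, 13]
r2 m[φ2→S] = [16, 11]
r2 m[φ3→D] = [11, 8]
r2 m[φ3→P] = [10, 9]
r2 m[φ4→C] = [8, 4]
r2 m[φ5→D] = [7, 4]
r2 m[φ6→P] = [8, 7]
r2 m[φ7→S] = [5, 1]
r2 m[φ8→D] = [7, 8]
r2 m[φ9→C] = [2, 6]
r2 m[D→φ0] = [16170, 4864]
r2 m[D→φ1] = [6468, 1792]
r2 m[D→φ3] = [17640, 4256]
r2 m[D→φ5] = [27720, 8512]
r2 m[D→φ8] = [27720, 4256]
r2 m[R→φ1] = [1, 1]
r2 m[G→φ0] = [14, 13]
r2 m[G→φ2] = [6, 13]
r2 m[C→φ1] = [16, 24]
r2 m[C→φ4] = [42, 168]
r2 m[C→φ9] = [168, 112]
r2 m[S→φ2] = [5, 1]
r2 m[S→φ7] = [16, 11]
r2 m[P→φ3] = [8, 7]
r2 m[P→φ6] = [10, 9]
r3 m[φ0→D] = [159, 94]
r3 m[φ0→G] = [63102, 164986]
r3 m[φ1→D] = [616, 392]
r3 m[φ1→R] = [1899520, 2787232]
r3 m[φ1→C] = [98420, 129668]
r3 m[φ2→G] = [42, 49]
r3 m[φ2→S] = [159, 94]
r3 m[φ3→D] = [81, 62]
r3 m[φ3→P] = [96096, 131992]
r3 m[φ4→C] = [8, 4]
r3 m[φ5→D] = [7, 4]
r3 m[φ6→P] = [8, 7]
r3 m[φ7→S] = [5, 1]
r3 m[φ8→D] = [7, 8]
r3 m[φ9→C] = [2, 6]
r3 m[D→φ0] = [16170, 4864]
r3 m[D→φ1] = [6468, 1792]
r3 m[D→φ3] = [17640, 4256]
r3 m[D→φ5] = [27720, 8512]
r3 m[D→φ8] = [27720, 4256]
r3 m[R→φ1] = [1, 1]
r3 m[G→φ0] = [14, 13]
r3 m[G→φ2] = [6, 13]
r3 m[C→φ1] = [16, 24]
r3 m[C→φ4] = [42, 168]
r3 m[C→φ9] = [168, 112]
r3 m[S→φ2] = [5, 1]
r3 m[S→φ7] = [16, 11]
r3 m[P→φ3] = [8, 7]
r3 m[P→φ6] = [10, 9]
r4 m[φ0→D] = [159, 94]
r4 m[φ0→G] = [63102, 164986]
r4 m[φ1→D] = [616, 392]
r4 m[φ1→R] = [1899520, 2787232]
r4 m[φ1→C] = [98420, 129668]
r4 m[φ2→G] = [42, 49]
r4 m[φ2→S] = [159, 94]
r4 m[φ3→D] = [81, 62]
r4 m[φ3→P] = [96096, 131992]
r4 m[φ4→C] = [8, 4]
r4 m[φ5→D] = [7, 4]
r4 m[φ6→P] = [8, 7]
r4 m[φ7→S] = [5, 1]
r4 m[φ8→D] = [7, 8]
r4 m[φ9→C] = [2, 6]
r4 m[D→φ0] = [2444904, 777728]
r4 m[D→φ1] = [631071, 186496]
r4 m[D→φ3] = [4799256, 1179136]
r4 m[D→φ5] = [55534248, 18276608]
r4 m[D→φ8] = [55534248, 9138304]
r4 m[R→φ1] = [1, 1]
r4 m[G→φ0] = [42, 49]
r4 m[G→φ2] = [63102, 164986]
r4 m[C→φ1] = [16, 24]
r4 m[C→φ4] = [196840, 778008]
r4 m[C→φ9] = [787360, 518672]
r4 m[S→φ2] = [5, 1]
r4 m[S→φ7] = [159, 94]
r4 m[P→φ3] = [8, 7]
r4 m[P→φ6] = [96096, 131992]
r5 m[φ0→D] = [567, 322]
r5 m[φ0→G] = [9667896, 25115048]
r5 m[φ1→D] = [616, 392]
r5 m[φ1→R] = [186917632, 274928536]
r5 m[φ1→C] = [9695891, 12779663]
r5 m[φ2→G] = [42, 49]
r5 m[φ2→S] = [1926588, 1101658]
r5 m[φ3→D] = [81, 62]
r5 m[φ3→P] = [26271840, 35953064]
r5 m[φ4→C] = [8, 4]
r5 m[φ5→D] = [7, 4]
r5 m[φ6→P] = [8, 7]
r5 m[φ7→S] = [5, 1]
r5 m[φ8→D] = [7, 8]
r5 m[φ9→C] = [2, 6]
r5 m[D→φ0] = [2444904, 777728]
r5 m[D→φ1] = [631071, 186496]
r5 m[D→φ3] = [4799256, 1179136]
r5 m[D→φ5] = [55534248, 18276608]
r5 m[D→φ8] = [55534248, 9138304]
r5 m[R→φ1] = [1, 1]
r5 m[G→φ0] = [42, 49]
r5 m[G→φ2] = [63102, 164986]
r5 m[C→φ1] = [16, 24]
r5 m[C→φ4] = [196840, 778008]
r5 m[C→φ9] = [787360, 518672]
r5 m[S→φ2] = [5, 1]
r5 m[S→φ7] = [159, 94]
r5 m[P→φ3] = [8, 7]
r5 m[P→φ6] = [96096, 131992]
r6 m[φ0→D] = [567, 322]
r6 m[φ0→G] = [9667896, 25115048]
r6 m[φ1→D] = [616, 392]
r6 m[φ1→R] = [186917632, 274928536]
r6 m[φ1→C] = [9695891, 12779663]
r6 m[φ2→G] = [42, 49]
r6 m[φ2→S] = [1926588, 1101658]
r6 m[φ3→D] = [81, 62]
r6 m[φ3→P] = [26271840, 35953064]
r6 m[φ4→C] = [8, 4]
r6 m[φ5→D] = [7, 4]
r6 m[φ6→P] = [8, 7]
r6 m[φ7→S] = [5, 1]
r6 m[φ8→D] = [7, 8]
r6 m[φ9→C] = [2, 6]
r6 m[D→φ0] = [2444904, 777728]
r6 m[D→φ1] = [2250423, 638848]
r6 m[D→φ3] = [17114328, 4039168]
r6 m[D→φ5] = [198037224, 62607104]
r6 m[D→φ8] = [198037224, 31303552]
r6 m[R→φ1] = [1, 1]
r6 m[G→φ0] = [42, 49]
r6 m[G→φ2] = [9667896, 25115048]
r6 m[C→φ1] = [16, 24]
r6 m[C→φ4] = [19391782, 76677978]
r6 m[C→φ9] = [77567128, 51118652]
r6 m[S→φ2] = [5, 1]
r6 m[S→φ7] = [1926588, 1101658]
r6 m[P→φ3] = [8, 7]
r6 m[P→φ6] = [26271840, 35953064]
r7 m[φ0→D] = [567, 322]
r7 m[φ0→G] = [9667896, 25115048]
r7 m[φ1→D] = [616, 392]
r7 m[φ1→R] = [662991616, 973697368]
r7 m[φ1→C] = [34366283, 45284519]
r7 m[φ2→G] = [42, 49]
r7 m[φ2→S] = [293710704, 168135464]
r7 m[φ3→D] = [81, 62]
r7 m[φ3→P] = [92692320, 127878632]
r7 m[φ4→C] = [8, 4]
r7 m[φ5→D] = [7, 4]
r7 m[φ6→P] = [8, 7]
r7 m[φ7→S] = [5, 1]
r7 m[φ8→D] = [7, 8]
r7 m[φ9→C] = [2, 6]
r7 m[D→φ0] = [2444904, 777728]
r7 m[D→φ1] = [2250423, 638848]
r7 m[D→φ3] = [17114328, 4039168]
r7 m[D→φ5] = [198037224, 62607104]
r7 m[D→φ8] = [198037224, 31303552]
r7 m[R→φ1] = [1, 1]
r7 m[G→φ0] = [42, 49]
r7 m[G→φ2] = [9667896, 25115048]
r7 m[C→φ1] = [16, 24]
r7 m[C→φ4] = [19391782, 76677978]
r7 m[C→φ9] = [77567128, 51118652]
r7 m[S→φ2] = [5, 1]
r7 m[S→φ7] = [1926588, 1101658]
r7 m[P→φ3] = [8, 7]
r7 m[P→φ6] = [26271840, 35953064]
r8 m[φ0→D] = [567, 322]
r8 m[φ0→G] = [9667896, 25115048]
r8 m[φ1→D] = [616, 392]
r8 m[φ1→R] = [662991616, 973697368]
r8 m[φ1→C] = [34366283, 45284519]
r8 m[φ2→G] = [42, 49]
r8 m[φ2→S] = [293710704, 168135464]
r8 m[φ3→D] = [81, 62]
r8 m[φ3→P] = [92692320, 127878632]
r8 m[φ4→C] = [8, 4]
r8 m[φ5→D] = [7, 4]
r8 m[φ6→P] = [8, 7]
r8 m[φ7→S] = [5, 1]
r8 m[φ8→D] = [7, 8]
r8 m[φ9→C] = [2, 6]
r8 m[D→φ0] = [2444904, 777728]
r8 m[D→φ1] = [2250423, 638848]
r8 m[D→φ3] = [17114328, 4039168]
r8 m[D→φ5] = [198037224, 62607104]
r8 m[D→φ8] = [198037224, 31303552]
r8 m[R→φ1] = [1, 1]
r8 m[G→φ0] = [42, 49]
r8 m[G→φ2] = [9667896, 25115048]
r8 m[C→φ1] = [16, 24]
r8 m[C→φ4] = [68732566, 271707114]
r8 m[C→φ9] = [274930264, 181138076]
r8 m[S→φ2] = [5, 1]
r8 m[S→φ7] = [293710704, 168135464]
r8 m[P→φ3] = [8, 7]
r8 m[P→φ6] = [92692320, 127878632]
r9 m[φ0→D] = [567, 322]
r9 m[φ0→G] = [9667896, 25115048]
r9 m[φ1→D] = [616, 392]
r9 m[φ1→R] = [662991616, 973697368]
r9 m[φ1→C] = [34366283, 45284519]
r9 m[φ2→G] = [42, 49]
r9 m[φ2→S] = [293710704, 168135464]
r9 m[φ3→D] = [81, 62]
r9 m[φ3→P] = [92692320, 127878632]
r9 m[φ4→C] = [8, 4]
r9 m[φ5→D] = [7, 4]
r9 m[φ6→P] = [8, 7]
r9 m[φ7→S] = [5, 1]
r9 m[φ8→D] = [7, 8]
r9 m[φ9→C] = [2, 6]
r9 m[D→φ0] = [2444904, 777728]
r9 m[D→φ1] = [2250423, 638848]
r9 m[D→φ3] = [17114328, 4039168]
r9 m[D→φ5] = [198037224, 62607104]
r9 m[D→φ8] = [198037224, 31303552]
r9 m[R→φ1] = [1, 1]
r9 m[G→φ0] = [42, 49]
r9 m[G→φ2] = [9667896, 25115048]
r9 m[C→φ1] = [16, 24]
r9 m[C→φ4] = [68732566, 271707114]
r9 m[C→φ9] = [274930264, 181138076]
r9 m[S→φ2] = [5, 1]
r9 m[S→φ7] = [293710704, 168135464]
r9 m[P→φ3] = [8, 7]
r9 m[P→φ6] = [92692320, 127878632]
fixed point reached at round 9
b[G] = ⊗ incoming = [406051632, 1230637352]

b[G] = [406051632, 1230637352]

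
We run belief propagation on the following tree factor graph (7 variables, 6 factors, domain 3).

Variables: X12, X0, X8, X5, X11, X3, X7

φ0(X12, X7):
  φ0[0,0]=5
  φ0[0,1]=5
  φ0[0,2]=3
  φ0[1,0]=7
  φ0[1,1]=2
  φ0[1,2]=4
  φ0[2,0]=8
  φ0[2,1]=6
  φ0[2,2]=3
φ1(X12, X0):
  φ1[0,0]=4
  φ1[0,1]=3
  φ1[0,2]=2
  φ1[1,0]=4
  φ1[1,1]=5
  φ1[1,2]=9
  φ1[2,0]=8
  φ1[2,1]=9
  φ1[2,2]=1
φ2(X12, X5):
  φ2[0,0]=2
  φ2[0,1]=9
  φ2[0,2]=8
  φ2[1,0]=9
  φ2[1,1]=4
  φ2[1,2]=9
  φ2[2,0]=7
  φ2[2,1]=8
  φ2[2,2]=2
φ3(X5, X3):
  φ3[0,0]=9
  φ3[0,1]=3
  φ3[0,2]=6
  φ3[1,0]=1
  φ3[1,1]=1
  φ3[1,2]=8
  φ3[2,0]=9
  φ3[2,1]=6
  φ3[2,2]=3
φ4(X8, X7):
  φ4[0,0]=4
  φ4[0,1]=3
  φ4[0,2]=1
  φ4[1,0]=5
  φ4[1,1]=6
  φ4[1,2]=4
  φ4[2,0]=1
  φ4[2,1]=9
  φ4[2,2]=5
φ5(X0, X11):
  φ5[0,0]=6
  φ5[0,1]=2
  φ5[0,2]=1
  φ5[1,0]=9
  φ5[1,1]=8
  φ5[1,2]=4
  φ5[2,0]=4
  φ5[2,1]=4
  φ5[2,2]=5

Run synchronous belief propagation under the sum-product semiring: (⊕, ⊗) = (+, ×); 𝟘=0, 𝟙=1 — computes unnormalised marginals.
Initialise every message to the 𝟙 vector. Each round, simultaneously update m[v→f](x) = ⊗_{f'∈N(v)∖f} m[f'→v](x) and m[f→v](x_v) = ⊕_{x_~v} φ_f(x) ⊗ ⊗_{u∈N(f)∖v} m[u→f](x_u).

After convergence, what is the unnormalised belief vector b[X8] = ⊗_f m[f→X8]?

init: all messages = 𝟙 over 3 values
r1 m[φ0→X12] = [13, 13, 17]
r1 m[φ0→X7] = [20, 13, 10]
r1 m[φ1→X12] = [9, 18, 18]
r1 m[φ1→X0] = [16, 17, 12]
r1 m[φ2→X12] = [19, 22, 17]
r1 m[φ2→X5] = [18, 21, 19]
r1 m[φ3→X5] = [18, 10, 18]
r1 m[φ3→X3] = [19, 10, 17]
r1 m[φ4→X8] = [8, 15, 15]
r1 m[φ4→X7] = [10, 18, 10]
r1 m[φ5→X0] = [9, 21, 13]
r1 m[φ5→X11] = [19, 14, 10]
r1 m[X12→φ0] = [1, 1, 1]
r1 m[X12→φ1] = [1, 1, 1]
r1 m[X12→φ2] = [1, 1, 1]
r1 m[X0→φ1] = [1, 1, 1]
r1 m[X0→φ5] = [1, 1, 1]
r1 m[X8→φ4] = [1, 1, 1]
r1 m[X5→φ2] = [1, 1, 1]
r1 m[X5→φ3] = [1, 1, 1]
r1 m[X11→φ5] = [1, 1, 1]
r1 m[X3→φ3] = [1, 1, 1]
r1 m[X7→φ0] = [1, 1, 1]
r1 m[X7→φ4] = [1, 1, 1]
r2 m[φ0→X12] = [13, 13, 17]
r2 m[φ0→X7] = [20, 13, 10]
r2 m[φ1→X12] = [9, 18, 18]
r2 m[φ1→X0] = [16, 17, 12]
r2 m[φ2→X12] = [19, 22, 17]
r2 m[φ2→X5] = [18, 21, 19]
r2 m[φ3→X5] = [18, 10, 18]
r2 m[φ3→X3] = [19, 10, 17]
r2 m[φ4→X8] = [8, 15, 15]
r2 m[φ4→X7] = [10, 18, 10]
r2 m[φ5→X0] = [9, 21, 13]
r2 m[φ5→X11] = [19, 14, 10]
r2 m[X12→φ0] = [171, 396, 306]
r2 m[X12→φ1] = [247, 286, 289]
r2 m[X12→φ2] = [117, 234, 306]
r2 m[X0→φ1] = [9, 21, 13]
r2 m[X0→φ5] = [16, 17, 12]
r2 m[X8→φ4] = [1, 1, 1]
r2 m[X5→φ2] = [18, 10, 18]
r2 m[X5→φ3] = [18, 21, 19]
r2 m[X11→φ5] = [1, 1, 1]
r2 m[X3→φ3] = [1, 1, 1]
r2 m[X7→φ0] = [10, 18, 10]
r2 m[X7→φ4] = [20, 13, 10]
r3 m[φ0→X12] = [170, 146, 218]
r3 m[φ0→X7] = [6075, 3483, 3015]
r3 m[φ1→X12] = [125, 258, 274]
r3 m[φ1→X0] = [4444, 4772, 3357]
r3 m[φ2→X12] = [270, 364, 242]
r3 m[φ2→X5] = [4482, 4437, 3654]
r3 m[φ3→X5] = [18, 10, 18]
r3 m[φ3→X3] = [354, 189, 333]
r3 m[φ4→X8] = [129, 218, 187]
r3 m[φ4→X7] = [10, 18, 10]
r3 m[φ5→X0] = [9, 21, 13]
r3 m[φ5→X11] = [297, 216, 144]
r3 m[X12→φ0] = [171, 396, 306]
r3 m[X12→φ1] = [247, 286, 289]
r3 m[X12→φ2] = [117, 234, 306]
r3 m[X0→φ1] = [9, 21, 13]
r3 m[X0→φ5] = [16, 17, 12]
r3 m[X8→φ4] = [1, 1, 1]
r3 m[X5→φ2] = [18, 10, 18]
r3 m[X5→φ3] = [18, 21, 19]
r3 m[X11→φ5] = [1, 1, 1]
r3 m[X3→φ3] = [1, 1, 1]
r3 m[X7→φ0] = [10, 18, 10]
r3 m[X7→φ4] = [20, 13, 10]
r4 m[φ0→X12] = [170, 146, 218]
r4 m[φ0→X7] = [6075, 3483, 3015]
r4 m[φ1→X12] = [125, 258, 274]
r4 m[φ1→X0] = [4444, 4772, 3357]
r4 m[φ2→X12] = [270, 364, 242]
r4 m[φ2→X5] = [4482, 4437, 3654]
r4 m[φ3→X5] = [18, 10, 18]
r4 m[φ3→X3] = [354, 189, 333]
r4 m[φ4→X8] = [129, 218, 187]
r4 m[φ4→X7] = [10, 18, 10]
r4 m[φ5→X0] = [9, 21, 13]
r4 m[φ5→X11] = [297, 216, 144]
r4 m[X12→φ0] = [33750, 93912, 66308]
r4 m[X12→φ1] = [45900, 53144, 52756]
r4 m[X12→φ2] = [21250, 37668, 59732]
r4 m[X0→φ1] = [9, 21, 13]
r4 m[X0→φ5] = [4444, 4772, 3357]
r4 m[X8→φ4] = [1, 1, 1]
r4 m[X5→φ2] = [18, 10, 18]
r4 m[X5→φ3] = [4482, 4437, 3654]
r4 m[X11→φ5] = [1, 1, 1]
r4 m[X3→φ3] = [1, 1, 1]
r4 m[X7→φ0] = [10, 18, 10]
r4 m[X7→φ4] = [6075, 3483, 3015]
r5 m[φ0→X12] = [170, 146, 218]
r5 m[φ0→X7] = [1356598, 754422, 675822]
r5 m[φ1→X12] = [125, 258, 274]
r5 m[φ1→X0] = [818224, 878224, 622852]
r5 m[φ2→X12] = [270, 364, 242]
r5 m[φ2→X5] = [799636, 819778, 628476]
r5 m[φ3→X5] = [18, 10, 18]
r5 m[φ3→X3] = [77661, 39807, 73350]
r5 m[φ4→X8] = [37764, 63333, 52497]
r5 m[φ4→X7] = [10, 18, 10]
r5 m[φ5→X0] = [9, 21, 13]
r5 m[φ5→X11] = [83040, 60492, 40317]
r5 m[X12→φ0] = [33750, 93912, 66308]
r5 m[X12→φ1] = [45900, 53144, 52756]
r5 m[X12→φ2] = [21250, 37668, 59732]
r5 m[X0→φ1] = [9, 21, 13]
r5 m[X0→φ5] = [4444, 4772, 3357]
r5 m[X8→φ4] = [1, 1, 1]
r5 m[X5→φ2] = [18, 10, 18]
r5 m[X5→φ3] = [4482, 4437, 3654]
r5 m[X11→φ5] = [1, 1, 1]
r5 m[X3→φ3] = [1, 1, 1]
r5 m[X7→φ0] = [10, 18, 10]
r5 m[X7→φ4] = [6075, 3483, 3015]
r6 m[φ0→X12] = [170, 146, 218]
r6 m[φ0→X7] = [1356598, 754422, 675822]
r6 m[φ1→X12] = [125, 258, 274]
r6 m[φ1→X0] = [818224, 878224, 622852]
r6 m[φ2→X12] = [270, 364, 242]
r6 m[φ2→X5] = [799636, 819778, 628476]
r6 m[φ3→X5] = [18, 10, 18]
r6 m[φ3→X3] = [77661, 39807, 73350]
r6 m[φ4→X8] = [37764, 63333, 52497]
r6 m[φ4→X7] = [10, 18, 10]
r6 m[φ5→X0] = [9, 21, 13]
r6 m[φ5→X11] = [83040, 60492, 40317]
r6 m[X12→φ0] = [33750, 93912, 66308]
r6 m[X12→φ1] = [45900, 53144, 52756]
r6 m[X12→φ2] = [21250, 37668, 59732]
r6 m[X0→φ1] = [9, 21, 13]
r6 m[X0→φ5] = [818224, 878224, 622852]
r6 m[X8→φ4] = [1, 1, 1]
r6 m[X5→φ2] = [18, 10, 18]
r6 m[X5→φ3] = [799636, 819778, 628476]
r6 m[X11→φ5] = [1, 1, 1]
r6 m[X3→φ3] = [1, 1, 1]
r6 m[X7→φ0] = [10, 18, 10]
r6 m[X7→φ4] = [1356598, 754422, 675822]
r7 m[φ0→X12] = [170, 146, 218]
r7 m[φ0→X7] = [1356598, 754422, 675822]
r7 m[φ1→X12] = [125, 258, 274]
r7 m[φ1→X0] = [818224, 878224, 622852]
r7 m[φ2→X12] = [270, 364, 242]
r7 m[φ2→X5] = [799636, 819778, 628476]
r7 m[φ3→X5] = [18, 10, 18]
r7 m[φ3→X3] = [13672786, 6989542, 13241468]
r7 m[φ4→X8] = [8365480, 14012810, 11525506]
r7 m[φ4→X7] = [10, 18, 10]
r7 m[φ5→X0] = [9, 21, 13]
r7 m[φ5→X11] = [15304768, 11153648, 7445380]
r7 m[X12→φ0] = [33750, 93912, 66308]
r7 m[X12→φ1] = [45900, 53144, 52756]
r7 m[X12→φ2] = [21250, 37668, 59732]
r7 m[X0→φ1] = [9, 21, 13]
r7 m[X0→φ5] = [818224, 878224, 622852]
r7 m[X8→φ4] = [1, 1, 1]
r7 m[X5→φ2] = [18, 10, 18]
r7 m[X5→φ3] = [799636, 819778, 628476]
r7 m[X11→φ5] = [1, 1, 1]
r7 m[X3→φ3] = [1, 1, 1]
r7 m[X7→φ0] = [10, 18, 10]
r7 m[X7→φ4] = [1356598, 754422, 675822]
r8 m[φ0→X12] = [170, 146, 218]
r8 m[φ0→X7] = [1356598, 754422, 675822]
r8 m[φ1→X12] = [125, 258, 274]
r8 m[φ1→X0] = [818224, 878224, 622852]
r8 m[φ2→X12] = [270, 364, 242]
r8 m[φ2→X5] = [799636, 819778, 628476]
r8 m[φ3→X5] = [18, 10, 18]
r8 m[φ3→X3] = [13672786, 6989542, 13241468]
r8 m[φ4→X8] = [8365480, 14012810, 11525506]
r8 m[φ4→X7] = [10, 18, 10]
r8 m[φ5→X0] = [9, 21, 13]
r8 m[φ5→X11] = [15304768, 11153648, 7445380]
r8 m[X12→φ0] = [33750, 93912, 66308]
r8 m[X12→φ1] = [45900, 53144, 52756]
r8 m[X12→φ2] = [21250, 37668, 59732]
r8 m[X0→φ1] = [9, 21, 13]
r8 m[X0→φ5] = [818224, 878224, 622852]
r8 m[X8→φ4] = [1, 1, 1]
r8 m[X5→φ2] = [18, 10, 18]
r8 m[X5→φ3] = [799636, 819778, 628476]
r8 m[X11→φ5] = [1, 1, 1]
r8 m[X3→φ3] = [1, 1, 1]
r8 m[X7→φ0] = [10, 18, 10]
r8 m[X7→φ4] = [1356598, 754422, 675822]
fixed point reached at round 8
b[X8] = ⊗ incoming = [8365480, 14012810, 11525506]

b[X8] = [8365480, 14012810, 11525506]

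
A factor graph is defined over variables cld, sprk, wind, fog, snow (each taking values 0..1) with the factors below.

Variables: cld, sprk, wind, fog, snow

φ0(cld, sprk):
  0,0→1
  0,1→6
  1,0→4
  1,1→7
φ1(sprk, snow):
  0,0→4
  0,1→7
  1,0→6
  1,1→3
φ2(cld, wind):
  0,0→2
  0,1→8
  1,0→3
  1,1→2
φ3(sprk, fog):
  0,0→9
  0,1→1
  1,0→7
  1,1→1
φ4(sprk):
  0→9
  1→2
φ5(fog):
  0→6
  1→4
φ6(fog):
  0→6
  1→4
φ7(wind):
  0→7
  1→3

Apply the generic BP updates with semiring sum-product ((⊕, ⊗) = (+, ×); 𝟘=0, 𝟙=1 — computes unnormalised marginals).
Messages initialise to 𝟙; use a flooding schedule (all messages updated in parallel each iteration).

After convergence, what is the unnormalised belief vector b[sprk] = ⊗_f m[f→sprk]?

init: all messages = 𝟙 over 2 values
r1 m[φ0→cld] = [7, 11]
r1 m[φ0→sprk] = [5, 13]
r1 m[φ1→sprk] = [11, 9]
r1 m[φ1→snow] = [10, 10]
r1 m[φ2→cld] = [10, 5]
r1 m[φ2→wind] = [5, 10]
r1 m[φ3→sprk] = [10, 8]
r1 m[φ3→fog] = [16, 2]
r1 m[φ4→sprk] = [9, 2]
r1 m[φ5→fog] = [6, 4]
r1 m[φ6→fog] = [6, 4]
r1 m[φ7→wind] = [7, 3]
r1 m[cld→φ0] = [1, 1]
r1 m[cld→φ2] = [1, 1]
r1 m[sprk→φ0] = [1, 1]
r1 m[sprk→φ1] = [1, 1]
r1 m[sprk→φ3] = [1, 1]
r1 m[sprk→φ4] = [1, 1]
r1 m[wind→φ2] = [1, 1]
r1 m[wind→φ7] = [1, 1]
r1 m[fog→φ3] = [1, 1]
r1 m[fog→φ5] = [1, 1]
r1 m[fog→φ6] = [1, 1]
r1 m[snow→φ1] = [1, 1]
r2 m[φ0→cld] = [7, 11]
r2 m[φ0→sprk] = [5, 13]
r2 m[φ1→sprk] = [11, 9]
r2 m[φ1→snow] = [10, 10]
r2 m[φ2→cld] = [10, 5]
r2 m[φ2→wind] = [5, 10]
r2 m[φ3→sprk] = [10, 8]
r2 m[φ3→fog] = [16, 2]
r2 m[φ4→sprk] = [9, 2]
r2 m[φ5→fog] = [6, 4]
r2 m[φ6→fog] = [6, 4]
r2 m[φ7→wind] = [7, 3]
r2 m[cld→φ0] = [10, 5]
r2 m[cld→φ2] = [7, 11]
r2 m[sprk→φ0] = [990, 144]
r2 m[sprk→φ1] = [450, 208]
r2 m[sprk→φ3] = [495, 234]
r2 m[sprk→φ4] = [550, 936]
r2 m[wind→φ2] = [7, 3]
r2 m[wind→φ7] = [5, 10]
r2 m[fog→φ3] = [36, 16]
r2 m[fog→φ5] = [96, 8]
r2 m[fog→φ6] = [96, 8]
r2 m[snow→φ1] = [1, 1]
r3 m[φ0→cld] = [1854, 4968]
r3 m[φ0→sprk] = [30, 95]
r3 m[φ1→sprk] = [11, 9]
r3 m[φ1→snow] = [3048, 3774]
r3 m[φ2→cld] = [38, 27]
r3 m[φ2→wind] = [47, 78]
r3 m[φ3→sprk] = [340, 268]
r3 m[φ3→fog] = [6093, 729]
r3 m[φ4→sprk] = [9, 2]
r3 m[φ5→fog] = [6, 4]
r3 m[φ6→fog] = [6, 4]
r3 m[φ7→wind] = [7, 3]
r3 m[cld→φ0] = [10, 5]
r3 m[cld→φ2] = [7, 11]
r3 m[sprk→φ0] = [990, 144]
r3 m[sprk→φ1] = [450, 208]
r3 m[sprk→φ3] = [495, 234]
r3 m[sprk→φ4] = [550, 936]
r3 m[wind→φ2] = [7, 3]
r3 m[wind→φ7] = [5, 10]
r3 m[fog→φ3] = [36, 16]
r3 m[fog→φ5] = [96, 8]
r3 m[fog→φ6] = [96, 8]
r3 m[snow→φ1] = [1, 1]
r4 m[φ0→cld] = [1854, 4968]
r4 m[φ0→sprk] = [30, 95]
r4 m[φ1→sprk] = [11, 9]
r4 m[φ1→snow] = [3048, 3774]
r4 m[φ2→cld] = [38, 27]
r4 m[φ2→wind] = [47, 78]
r4 m[φ3→sprk] = [340, 268]
r4 m[φ3→fog] = [6093, 729]
r4 m[φ4→sprk] = [9, 2]
r4 m[φ5→fog] = [6, 4]
r4 m[φ6→fog] = [6, 4]
r4 m[φ7→wind] = [7, 3]
r4 m[cld→φ0] = [38, 27]
r4 m[cld→φ2] = [1854, 4968]
r4 m[sprk→φ0] = [33660, 4824]
r4 m[sprk→φ1] = [91800, 50920]
r4 m[sprk→φ3] = [2970, 1710]
r4 m[sprk→φ4] = [112200, 229140]
r4 m[wind→φ2] = [7, 3]
r4 m[wind→φ7] = [47, 78]
r4 m[fog→φ3] = [36, 16]
r4 m[fog→φ5] = [36558, 2916]
r4 m[fog→φ6] = [36558, 2916]
r4 m[snow→φ1] = [1, 1]
r5 m[φ0→cld] = [62604, 168408]
r5 m[φ0→sprk] = [146, 417]
r5 m[φ1→sprk] = [11, 9]
r5 m[φ1→snow] = [672720, 795360]
r5 m[φ2→cld] = [38, 27]
r5 m[φ2→wind] = [18612, 24768]
r5 m[φ3→sprk] = [340, 268]
r5 m[φ3→fog] = [38700, 4680]
r5 m[φ4→sprk] = [9, 2]
r5 m[φ5→fog] = [6, 4]
r5 m[φ6→fog] = [6, 4]
r5 m[φ7→wind] = [7, 3]
r5 m[cld→φ0] = [38, 27]
r5 m[cld→φ2] = [1854, 4968]
r5 m[sprk→φ0] = [33660, 4824]
r5 m[sprk→φ1] = [91800, 50920]
r5 m[sprk→φ3] = [2970, 1710]
r5 m[sprk→φ4] = [112200, 229140]
r5 m[wind→φ2] = [7, 3]
r5 m[wind→φ7] = [47, 78]
r5 m[fog→φ3] = [36, 16]
r5 m[fog→φ5] = [36558, 2916]
r5 m[fog→φ6] = [36558, 2916]
r5 m[snow→φ1] = [1, 1]
r6 m[φ0→cld] = [62604, 168408]
r6 m[φ0→sprk] = [146, 417]
r6 m[φ1→sprk] = [11, 9]
r6 m[φ1→snow] = [672720, 795360]
r6 m[φ2→cld] = [38, 27]
r6 m[φ2→wind] = [18612, 24768]
r6 m[φ3→sprk] = [340, 268]
r6 m[φ3→fog] = [38700, 4680]
r6 m[φ4→sprk] = [9, 2]
r6 m[φ5→fog] = [6, 4]
r6 m[φ6→fog] = [6, 4]
r6 m[φ7→wind] = [7, 3]
r6 m[cld→φ0] = [38, 27]
r6 m[cld→φ2] = [62604, 168408]
r6 m[sprk→φ0] = [33660, 4824]
r6 m[sprk→φ1] = [446760, 223512]
r6 m[sprk→φ3] = [14454, 7506]
r6 m[sprk→φ4] = [546040, 1005804]
r6 m[wind→φ2] = [7, 3]
r6 m[wind→φ7] = [18612, 24768]
r6 m[fog→φ3] = [36, 16]
r6 m[fog→φ5] = [232200, 18720]
r6 m[fog→φ6] = [232200, 18720]
r6 m[snow→φ1] = [1, 1]
r7 m[φ0→cld] = [62604, 168408]
r7 m[φ0→sprk] = [146, 417]
r7 m[φ1→sprk] = [11, 9]
r7 m[φ1→snow] = [3128112, 3797856]
r7 m[φ2→cld] = [38, 27]
r7 m[φ2→wind] = [630432, 837648]
r7 m[φ3→sprk] = [340, 268]
r7 m[φ3→fog] = [182628, 21960]
r7 m[φ4→sprk] = [9, 2]
r7 m[φ5→fog] = [6, 4]
r7 m[φ6→fog] = [6, 4]
r7 m[φ7→wind] = [7, 3]
r7 m[cld→φ0] = [38, 27]
r7 m[cld→φ2] = [62604, 168408]
r7 m[sprk→φ0] = [33660, 4824]
r7 m[sprk→φ1] = [446760, 223512]
r7 m[sprk→φ3] = [14454, 7506]
r7 m[sprk→φ4] = [546040, 1005804]
r7 m[wind→φ2] = [7, 3]
r7 m[wind→φ7] = [18612, 24768]
r7 m[fog→φ3] = [36, 16]
r7 m[fog→φ5] = [232200, 18720]
r7 m[fog→φ6] = [232200, 18720]
r7 m[snow→φ1] = [1, 1]
r8 m[φ0→cld] = [62604, 168408]
r8 m[φ0→sprk] = [146, 417]
r8 m[φ1→sprk] = [11, 9]
r8 m[φ1→snow] = [3128112, 3797856]
r8 m[φ2→cld] = [38, 27]
r8 m[φ2→wind] = [630432, 837648]
r8 m[φ3→sprk] = [340, 268]
r8 m[φ3→fog] = [182628, 21960]
r8 m[φ4→sprk] = [9, 2]
r8 m[φ5→fog] = [6, 4]
r8 m[φ6→fog] = [6, 4]
r8 m[φ7→wind] = [7, 3]
r8 m[cld→φ0] = [38, 27]
r8 m[cld→φ2] = [62604, 168408]
r8 m[sprk→φ0] = [33660, 4824]
r8 m[sprk→φ1] = [446760, 223512]
r8 m[sprk→φ3] = [14454, 7506]
r8 m[sprk→φ4] = [546040, 1005804]
r8 m[wind→φ2] = [7, 3]
r8 m[wind→φ7] = [630432, 837648]
r8 m[fog→φ3] = [36, 16]
r8 m[fog→φ5] = [1095768, 87840]
r8 m[fog→φ6] = [1095768, 87840]
r8 m[snow→φ1] = [1, 1]
r9 m[φ0→cld] = [62604, 168408]
r9 m[φ0→sprk] = [146, 417]
r9 m[φ1→sprk] = [11, 9]
r9 m[φ1→snow] = [3128112, 3797856]
r9 m[φ2→cld] = [38, 27]
r9 m[φ2→wind] = [630432, 837648]
r9 m[φ3→sprk] = [340, 268]
r9 m[φ3→fog] = [182628, 21960]
r9 m[φ4→sprk] = [9, 2]
r9 m[φ5→fog] = [6, 4]
r9 m[φ6→fog] = [6, 4]
r9 m[φ7→wind] = [7, 3]
r9 m[cld→φ0] = [38, 27]
r9 m[cld→φ2] = [62604, 168408]
r9 m[sprk→φ0] = [33660, 4824]
r9 m[sprk→φ1] = [446760, 223512]
r9 m[sprk→φ3] = [14454, 7506]
r9 m[sprk→φ4] = [546040, 1005804]
r9 m[wind→φ2] = [7, 3]
r9 m[wind→φ7] = [630432, 837648]
r9 m[fog→φ3] = [36, 16]
r9 m[fog→φ5] = [1095768, 87840]
r9 m[fog→φ6] = [1095768, 87840]
r9 m[snow→φ1] = [1, 1]
fixed point reached at round 9
b[sprk] = ⊗ incoming = [4914360, 2011608]

b[sprk] = [4914360, 2011608]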